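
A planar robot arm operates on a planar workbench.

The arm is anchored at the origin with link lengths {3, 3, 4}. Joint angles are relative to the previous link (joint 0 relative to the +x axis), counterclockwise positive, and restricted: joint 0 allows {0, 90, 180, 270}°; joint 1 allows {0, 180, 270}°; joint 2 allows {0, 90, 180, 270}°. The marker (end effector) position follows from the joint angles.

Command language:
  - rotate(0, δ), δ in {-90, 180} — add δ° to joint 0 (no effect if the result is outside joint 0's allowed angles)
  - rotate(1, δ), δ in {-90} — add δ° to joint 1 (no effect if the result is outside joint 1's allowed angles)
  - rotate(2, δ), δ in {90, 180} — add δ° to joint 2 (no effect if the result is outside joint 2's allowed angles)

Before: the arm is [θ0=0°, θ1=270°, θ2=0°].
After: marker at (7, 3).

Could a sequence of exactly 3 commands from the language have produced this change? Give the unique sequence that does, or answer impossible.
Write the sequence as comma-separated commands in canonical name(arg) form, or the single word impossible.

from: [θ0=0°, θ1=270°, θ2=0°]
t=1 rotate(0, -90) ⇒ [θ0=270°, θ1=270°, θ2=0°]
t=2 rotate(0, -90) ⇒ [θ0=180°, θ1=270°, θ2=0°]
t=3 rotate(0, -90) ⇒ [θ0=90°, θ1=270°, θ2=0°]
no other 3-command option fits: unique.

rotate(0, -90), rotate(0, -90), rotate(0, -90)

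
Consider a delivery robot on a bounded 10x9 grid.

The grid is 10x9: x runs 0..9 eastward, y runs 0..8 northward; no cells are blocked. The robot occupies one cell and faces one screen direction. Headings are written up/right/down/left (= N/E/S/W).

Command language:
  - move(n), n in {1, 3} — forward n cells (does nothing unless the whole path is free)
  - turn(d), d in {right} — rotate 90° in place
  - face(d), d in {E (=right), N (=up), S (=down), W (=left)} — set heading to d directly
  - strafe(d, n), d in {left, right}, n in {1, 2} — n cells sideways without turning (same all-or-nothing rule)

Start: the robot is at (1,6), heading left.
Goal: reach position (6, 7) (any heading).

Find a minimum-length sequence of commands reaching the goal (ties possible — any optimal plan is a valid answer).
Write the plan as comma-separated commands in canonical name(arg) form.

from: at (1,6), heading left
1. face(N) → at (1,6), heading up
2. move(1) → at (1,7), heading up
3. strafe(right, 1) → at (2,7), heading up
4. strafe(right, 2) → at (4,7), heading up
5. strafe(right, 2) → at (6,7), heading up
no 4-step plan works, so 5 is optimal.

face(N), move(1), strafe(right, 1), strafe(right, 2), strafe(right, 2)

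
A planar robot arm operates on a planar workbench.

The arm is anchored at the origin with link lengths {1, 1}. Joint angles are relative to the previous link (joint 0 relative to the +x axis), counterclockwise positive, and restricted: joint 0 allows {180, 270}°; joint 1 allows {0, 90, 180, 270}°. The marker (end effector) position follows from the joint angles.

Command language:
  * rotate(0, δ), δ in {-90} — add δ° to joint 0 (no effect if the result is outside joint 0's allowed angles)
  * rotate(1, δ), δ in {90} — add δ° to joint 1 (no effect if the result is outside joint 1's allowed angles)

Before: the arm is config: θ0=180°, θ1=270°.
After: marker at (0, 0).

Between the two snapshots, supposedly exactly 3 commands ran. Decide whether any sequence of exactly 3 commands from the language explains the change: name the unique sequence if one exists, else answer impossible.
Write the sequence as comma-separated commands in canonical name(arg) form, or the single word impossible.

rotate(1, 90), rotate(1, 90), rotate(1, 90)

start: config: θ0=180°, θ1=270°
t=1 rotate(1, 90) ⇒ config: θ0=180°, θ1=0°
t=2 rotate(1, 90) ⇒ config: θ0=180°, θ1=90°
t=3 rotate(1, 90) ⇒ config: θ0=180°, θ1=180°
no rival 3-sequence matches.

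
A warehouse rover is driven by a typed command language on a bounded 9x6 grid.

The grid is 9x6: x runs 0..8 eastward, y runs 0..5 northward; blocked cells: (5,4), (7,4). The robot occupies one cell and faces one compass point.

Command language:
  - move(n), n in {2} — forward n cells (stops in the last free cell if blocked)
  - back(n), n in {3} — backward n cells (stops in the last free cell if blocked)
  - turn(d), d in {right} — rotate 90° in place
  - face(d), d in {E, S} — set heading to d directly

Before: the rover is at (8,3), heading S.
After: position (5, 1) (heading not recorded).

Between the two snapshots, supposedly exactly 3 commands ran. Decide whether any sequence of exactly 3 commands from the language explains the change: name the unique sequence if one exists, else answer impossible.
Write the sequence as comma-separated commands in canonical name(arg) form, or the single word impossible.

key: running back(3) before move(2) would end elsewhere — order is forced
begin: at (8,3), heading S
step 1 (move(2)): at (8,1), heading S
step 2 (face(E)): at (8,1), heading E
step 3 (back(3)): at (5,1), heading E
no other 3-command option fits: unique.

move(2), face(E), back(3)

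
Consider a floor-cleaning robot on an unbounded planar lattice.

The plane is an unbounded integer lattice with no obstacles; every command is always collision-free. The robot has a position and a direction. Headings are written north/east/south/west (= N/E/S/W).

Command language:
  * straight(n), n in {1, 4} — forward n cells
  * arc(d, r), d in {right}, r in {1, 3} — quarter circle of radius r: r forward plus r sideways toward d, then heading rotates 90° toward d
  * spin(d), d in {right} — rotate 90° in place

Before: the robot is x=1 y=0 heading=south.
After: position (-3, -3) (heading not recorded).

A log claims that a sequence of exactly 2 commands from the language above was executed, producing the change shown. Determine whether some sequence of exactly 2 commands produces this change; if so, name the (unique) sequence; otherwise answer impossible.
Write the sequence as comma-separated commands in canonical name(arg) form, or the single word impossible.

key: running straight(1) before arc(right, 3) would end elsewhere — order is forced
initial: x=1 y=0 heading=south
1. arc(right, 3) → x=-2 y=-3 heading=west
2. straight(1) → x=-3 y=-3 heading=west
no rival 2-sequence matches.

arc(right, 3), straight(1)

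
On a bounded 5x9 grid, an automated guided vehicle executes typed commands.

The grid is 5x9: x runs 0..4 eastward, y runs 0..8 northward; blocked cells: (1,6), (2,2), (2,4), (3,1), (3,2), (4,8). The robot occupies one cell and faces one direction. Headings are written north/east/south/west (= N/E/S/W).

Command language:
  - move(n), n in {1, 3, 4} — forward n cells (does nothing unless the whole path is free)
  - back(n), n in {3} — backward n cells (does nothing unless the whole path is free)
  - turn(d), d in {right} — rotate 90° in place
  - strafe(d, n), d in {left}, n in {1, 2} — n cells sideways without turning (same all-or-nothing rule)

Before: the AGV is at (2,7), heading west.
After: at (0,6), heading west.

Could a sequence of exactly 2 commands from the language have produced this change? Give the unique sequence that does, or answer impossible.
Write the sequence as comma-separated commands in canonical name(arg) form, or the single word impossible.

no 2-step route produces this change.

impossible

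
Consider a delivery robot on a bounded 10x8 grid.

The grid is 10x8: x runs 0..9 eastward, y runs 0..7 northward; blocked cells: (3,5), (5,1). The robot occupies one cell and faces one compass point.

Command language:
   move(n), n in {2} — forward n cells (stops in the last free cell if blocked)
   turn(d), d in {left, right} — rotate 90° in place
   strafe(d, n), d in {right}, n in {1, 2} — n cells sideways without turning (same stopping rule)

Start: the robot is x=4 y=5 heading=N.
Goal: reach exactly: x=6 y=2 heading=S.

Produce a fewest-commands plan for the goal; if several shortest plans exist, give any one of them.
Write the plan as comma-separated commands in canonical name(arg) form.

from: x=4 y=5 heading=N
[1] after strafe(right, 2): x=6 y=5 heading=N
[2] after turn(right): x=6 y=5 heading=E
[3] after strafe(right, 1): x=6 y=4 heading=E
[4] after strafe(right, 2): x=6 y=2 heading=E
[5] after turn(right): x=6 y=2 heading=S
no 4-step plan works, so 5 is optimal.

strafe(right, 2), turn(right), strafe(right, 1), strafe(right, 2), turn(right)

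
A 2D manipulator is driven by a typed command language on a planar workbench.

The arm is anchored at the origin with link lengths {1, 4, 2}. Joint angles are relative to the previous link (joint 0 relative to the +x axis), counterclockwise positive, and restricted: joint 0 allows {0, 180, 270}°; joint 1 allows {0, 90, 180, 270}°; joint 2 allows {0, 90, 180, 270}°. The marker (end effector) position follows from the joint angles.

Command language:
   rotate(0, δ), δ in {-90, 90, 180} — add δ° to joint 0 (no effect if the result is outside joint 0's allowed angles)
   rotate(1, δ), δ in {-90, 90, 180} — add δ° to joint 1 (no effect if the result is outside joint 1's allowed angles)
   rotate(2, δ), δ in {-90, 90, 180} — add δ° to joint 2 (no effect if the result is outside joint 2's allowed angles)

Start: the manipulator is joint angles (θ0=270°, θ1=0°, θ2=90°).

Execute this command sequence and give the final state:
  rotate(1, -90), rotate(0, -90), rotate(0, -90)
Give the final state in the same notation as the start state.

joint angles (θ0=180°, θ1=270°, θ2=90°)

start: joint angles (θ0=270°, θ1=0°, θ2=90°)
t=1 rotate(1, -90) ⇒ joint angles (θ0=270°, θ1=270°, θ2=90°)
t=2 rotate(0, -90) ⇒ joint angles (θ0=180°, θ1=270°, θ2=90°)
t=3 rotate(0, -90) ⇒ joint angles (θ0=180°, θ1=270°, θ2=90°)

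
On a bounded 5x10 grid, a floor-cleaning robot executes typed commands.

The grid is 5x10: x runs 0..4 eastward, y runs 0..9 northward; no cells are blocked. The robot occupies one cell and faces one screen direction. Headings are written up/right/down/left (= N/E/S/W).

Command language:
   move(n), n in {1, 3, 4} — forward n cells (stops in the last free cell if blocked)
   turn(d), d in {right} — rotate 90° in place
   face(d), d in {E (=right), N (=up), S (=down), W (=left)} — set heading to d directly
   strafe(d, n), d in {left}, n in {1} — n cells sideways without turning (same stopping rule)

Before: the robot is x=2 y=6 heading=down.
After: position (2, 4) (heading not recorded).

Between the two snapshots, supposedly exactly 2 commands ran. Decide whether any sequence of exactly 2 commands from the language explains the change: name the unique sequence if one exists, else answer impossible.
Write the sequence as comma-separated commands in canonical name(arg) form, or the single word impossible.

move(1), move(1)

t0: x=2 y=6 heading=down
t=1 move(1) ⇒ x=2 y=5 heading=down
t=2 move(1) ⇒ x=2 y=4 heading=down
all 81 alternatives checked — unique.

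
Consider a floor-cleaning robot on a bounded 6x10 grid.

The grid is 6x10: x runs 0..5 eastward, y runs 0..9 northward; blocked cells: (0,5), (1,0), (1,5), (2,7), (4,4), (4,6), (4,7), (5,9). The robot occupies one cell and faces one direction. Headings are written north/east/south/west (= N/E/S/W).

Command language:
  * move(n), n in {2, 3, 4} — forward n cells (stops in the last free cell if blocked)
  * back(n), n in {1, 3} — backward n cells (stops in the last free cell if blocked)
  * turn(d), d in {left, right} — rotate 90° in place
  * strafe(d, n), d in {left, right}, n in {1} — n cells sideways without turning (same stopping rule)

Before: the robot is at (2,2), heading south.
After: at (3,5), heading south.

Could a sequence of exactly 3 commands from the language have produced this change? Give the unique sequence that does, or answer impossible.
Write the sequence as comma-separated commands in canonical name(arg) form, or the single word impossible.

back(3), strafe(right, 1), strafe(left, 1)

key: strafe(right, 1) is stopped early by the blocked cell at (1,5)
t0: at (2,2), heading south
1. back(3) → at (2,5), heading south
2. strafe(right, 1) → at (2,5), heading south
3. strafe(left, 1) → at (3,5), heading south
all 729 alternatives checked — unique.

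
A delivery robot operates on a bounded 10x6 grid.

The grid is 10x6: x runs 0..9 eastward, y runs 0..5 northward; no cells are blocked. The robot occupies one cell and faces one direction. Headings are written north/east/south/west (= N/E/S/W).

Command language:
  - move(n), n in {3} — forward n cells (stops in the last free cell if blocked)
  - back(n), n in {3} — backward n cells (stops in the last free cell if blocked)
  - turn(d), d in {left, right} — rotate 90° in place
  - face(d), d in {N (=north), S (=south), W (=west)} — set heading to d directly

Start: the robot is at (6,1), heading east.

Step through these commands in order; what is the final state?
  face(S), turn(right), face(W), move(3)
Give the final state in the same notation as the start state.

initial: at (6,1), heading east
t=1 face(S) ⇒ at (6,1), heading south
t=2 turn(right) ⇒ at (6,1), heading west
t=3 face(W) ⇒ at (6,1), heading west
t=4 move(3) ⇒ at (3,1), heading west

at (3,1), heading west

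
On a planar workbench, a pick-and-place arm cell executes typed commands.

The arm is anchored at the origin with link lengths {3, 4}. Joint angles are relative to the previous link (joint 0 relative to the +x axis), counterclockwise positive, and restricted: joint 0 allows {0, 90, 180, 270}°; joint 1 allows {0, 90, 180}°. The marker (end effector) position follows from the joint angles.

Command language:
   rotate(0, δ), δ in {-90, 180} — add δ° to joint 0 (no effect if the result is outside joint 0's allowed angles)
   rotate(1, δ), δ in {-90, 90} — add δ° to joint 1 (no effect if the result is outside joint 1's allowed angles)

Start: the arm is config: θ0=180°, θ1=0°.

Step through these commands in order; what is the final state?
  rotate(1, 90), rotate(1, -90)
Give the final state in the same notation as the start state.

t0: config: θ0=180°, θ1=0°
1. rotate(1, 90) → config: θ0=180°, θ1=90°
2. rotate(1, -90) → config: θ0=180°, θ1=0°

config: θ0=180°, θ1=0°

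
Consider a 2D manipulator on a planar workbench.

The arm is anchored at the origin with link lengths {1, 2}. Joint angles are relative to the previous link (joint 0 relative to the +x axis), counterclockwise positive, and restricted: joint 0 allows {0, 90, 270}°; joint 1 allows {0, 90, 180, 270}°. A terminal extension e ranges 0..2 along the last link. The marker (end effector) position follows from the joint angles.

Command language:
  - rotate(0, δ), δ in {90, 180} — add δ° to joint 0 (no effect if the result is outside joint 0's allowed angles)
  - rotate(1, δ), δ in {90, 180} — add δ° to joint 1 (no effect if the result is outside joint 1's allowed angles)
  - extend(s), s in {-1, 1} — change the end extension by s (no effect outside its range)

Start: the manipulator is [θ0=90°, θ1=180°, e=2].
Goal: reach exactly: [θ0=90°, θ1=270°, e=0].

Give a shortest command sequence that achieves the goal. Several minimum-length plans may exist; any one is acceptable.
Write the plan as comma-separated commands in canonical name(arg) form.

t0: [θ0=90°, θ1=180°, e=2]
[1] after extend(-1): [θ0=90°, θ1=180°, e=1]
[2] after extend(-1): [θ0=90°, θ1=180°, e=0]
[3] after rotate(1, 90): [θ0=90°, θ1=270°, e=0]
no 2-step plan works, so 3 is optimal.

extend(-1), extend(-1), rotate(1, 90)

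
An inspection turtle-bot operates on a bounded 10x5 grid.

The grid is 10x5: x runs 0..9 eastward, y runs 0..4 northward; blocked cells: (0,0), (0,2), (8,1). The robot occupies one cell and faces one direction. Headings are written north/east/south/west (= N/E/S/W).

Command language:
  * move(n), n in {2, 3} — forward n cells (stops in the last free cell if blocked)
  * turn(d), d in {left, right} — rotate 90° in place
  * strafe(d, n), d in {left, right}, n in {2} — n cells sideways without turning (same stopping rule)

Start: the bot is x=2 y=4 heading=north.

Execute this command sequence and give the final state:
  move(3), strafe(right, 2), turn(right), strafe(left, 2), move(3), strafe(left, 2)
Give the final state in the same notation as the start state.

begin: x=2 y=4 heading=north
step 1 (move(3)): x=2 y=4 heading=north
step 2 (strafe(right, 2)): x=4 y=4 heading=north
step 3 (turn(right)): x=4 y=4 heading=east
step 4 (strafe(left, 2)): x=4 y=4 heading=east
step 5 (move(3)): x=7 y=4 heading=east
step 6 (strafe(left, 2)): x=7 y=4 heading=east

x=7 y=4 heading=east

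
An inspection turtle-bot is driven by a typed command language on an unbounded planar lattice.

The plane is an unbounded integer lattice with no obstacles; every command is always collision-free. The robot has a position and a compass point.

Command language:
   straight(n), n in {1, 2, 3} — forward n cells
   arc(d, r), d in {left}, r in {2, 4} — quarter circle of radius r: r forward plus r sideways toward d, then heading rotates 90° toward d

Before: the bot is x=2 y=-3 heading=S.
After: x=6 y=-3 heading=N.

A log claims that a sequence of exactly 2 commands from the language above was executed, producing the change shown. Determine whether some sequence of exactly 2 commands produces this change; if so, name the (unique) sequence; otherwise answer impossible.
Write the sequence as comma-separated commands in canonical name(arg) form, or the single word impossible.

key: cell and facing (now N) both changed — the 2 commands mix motion and turning
begin: x=2 y=-3 heading=S
t=1 arc(left, 2) ⇒ x=4 y=-5 heading=E
t=2 arc(left, 2) ⇒ x=6 y=-3 heading=N
uniquely the one of 25 2-step routes that fits.

arc(left, 2), arc(left, 2)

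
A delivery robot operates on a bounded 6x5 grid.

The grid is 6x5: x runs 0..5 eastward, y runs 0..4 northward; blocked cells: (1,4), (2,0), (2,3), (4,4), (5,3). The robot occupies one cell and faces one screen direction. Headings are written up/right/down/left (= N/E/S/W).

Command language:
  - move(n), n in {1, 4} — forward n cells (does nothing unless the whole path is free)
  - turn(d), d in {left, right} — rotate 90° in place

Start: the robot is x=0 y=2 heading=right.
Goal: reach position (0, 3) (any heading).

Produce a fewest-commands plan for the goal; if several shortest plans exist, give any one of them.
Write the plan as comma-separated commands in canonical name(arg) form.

initial: x=0 y=2 heading=right
1. turn(left) → x=0 y=2 heading=up
2. move(1) → x=0 y=3 heading=up
no 1-step plan works, so 2 is optimal.

turn(left), move(1)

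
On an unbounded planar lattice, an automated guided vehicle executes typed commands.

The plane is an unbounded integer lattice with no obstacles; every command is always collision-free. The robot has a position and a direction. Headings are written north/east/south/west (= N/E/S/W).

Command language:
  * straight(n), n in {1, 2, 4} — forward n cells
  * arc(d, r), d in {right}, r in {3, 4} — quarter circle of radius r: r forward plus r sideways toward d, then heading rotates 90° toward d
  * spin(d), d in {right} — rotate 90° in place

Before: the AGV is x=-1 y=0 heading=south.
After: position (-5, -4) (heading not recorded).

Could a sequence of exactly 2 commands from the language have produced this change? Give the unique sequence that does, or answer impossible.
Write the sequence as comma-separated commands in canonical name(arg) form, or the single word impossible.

key: order matters: swapping arc(right, 4) and spin(right) lands elsewhere
t0: x=-1 y=0 heading=south
step 1 (arc(right, 4)): x=-5 y=-4 heading=west
step 2 (spin(right)): x=-5 y=-4 heading=north
no other 2-command option fits: unique.

arc(right, 4), spin(right)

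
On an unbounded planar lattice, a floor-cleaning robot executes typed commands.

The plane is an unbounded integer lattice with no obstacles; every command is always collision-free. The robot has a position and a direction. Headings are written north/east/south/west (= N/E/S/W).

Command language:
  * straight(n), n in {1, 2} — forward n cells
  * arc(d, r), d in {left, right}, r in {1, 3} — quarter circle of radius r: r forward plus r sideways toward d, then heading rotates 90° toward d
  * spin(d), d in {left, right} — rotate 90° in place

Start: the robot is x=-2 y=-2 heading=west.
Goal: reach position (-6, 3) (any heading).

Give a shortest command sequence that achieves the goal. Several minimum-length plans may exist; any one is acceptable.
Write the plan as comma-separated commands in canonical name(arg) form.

arc(right, 1), straight(1), arc(left, 3)

initial: x=-2 y=-2 heading=west
[1] after arc(right, 1): x=-3 y=-1 heading=north
[2] after straight(1): x=-3 y=0 heading=north
[3] after arc(left, 3): x=-6 y=3 heading=west
minimal: 3 command(s), checked below 3.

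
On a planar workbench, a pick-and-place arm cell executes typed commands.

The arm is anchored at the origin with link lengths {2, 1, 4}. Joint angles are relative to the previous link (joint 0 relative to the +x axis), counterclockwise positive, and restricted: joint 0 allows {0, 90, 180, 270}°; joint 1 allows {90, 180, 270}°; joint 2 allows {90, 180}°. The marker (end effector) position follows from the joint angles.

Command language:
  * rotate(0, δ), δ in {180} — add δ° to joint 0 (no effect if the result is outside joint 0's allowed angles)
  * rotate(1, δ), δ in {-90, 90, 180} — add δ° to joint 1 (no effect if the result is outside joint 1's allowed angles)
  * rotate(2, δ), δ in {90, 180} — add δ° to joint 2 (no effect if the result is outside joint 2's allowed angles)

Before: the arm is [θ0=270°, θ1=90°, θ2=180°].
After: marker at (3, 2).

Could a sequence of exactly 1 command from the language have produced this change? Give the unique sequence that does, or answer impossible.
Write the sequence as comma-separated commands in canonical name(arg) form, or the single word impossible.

rotate(0, 180)

t0: [θ0=270°, θ1=90°, θ2=180°]
step 1 (rotate(0, 180)): [θ0=90°, θ1=90°, θ2=180°]
all 6 alternatives checked — unique.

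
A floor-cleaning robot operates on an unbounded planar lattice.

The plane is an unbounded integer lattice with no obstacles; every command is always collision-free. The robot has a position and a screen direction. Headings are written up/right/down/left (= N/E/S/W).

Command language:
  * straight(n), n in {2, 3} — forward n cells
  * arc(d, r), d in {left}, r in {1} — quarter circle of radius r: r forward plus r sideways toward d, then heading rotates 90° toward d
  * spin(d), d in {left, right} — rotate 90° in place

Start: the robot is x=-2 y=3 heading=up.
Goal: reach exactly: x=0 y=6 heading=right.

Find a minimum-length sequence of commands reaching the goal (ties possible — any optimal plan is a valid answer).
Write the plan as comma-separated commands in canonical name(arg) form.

t0: x=-2 y=3 heading=up
step 1 (straight(3)): x=-2 y=6 heading=up
step 2 (spin(right)): x=-2 y=6 heading=right
step 3 (straight(2)): x=0 y=6 heading=right
minimal: 3 command(s), checked below 3.

straight(3), spin(right), straight(2)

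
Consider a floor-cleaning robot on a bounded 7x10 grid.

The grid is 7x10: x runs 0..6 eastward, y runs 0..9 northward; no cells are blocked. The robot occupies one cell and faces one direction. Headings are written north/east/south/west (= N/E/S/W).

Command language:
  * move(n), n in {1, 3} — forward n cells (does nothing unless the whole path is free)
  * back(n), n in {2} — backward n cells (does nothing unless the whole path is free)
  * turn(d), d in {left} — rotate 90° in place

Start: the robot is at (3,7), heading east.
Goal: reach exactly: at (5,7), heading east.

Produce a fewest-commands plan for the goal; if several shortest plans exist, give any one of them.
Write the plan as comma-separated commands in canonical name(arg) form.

move(1), move(1)

initial: at (3,7), heading east
step 1 (move(1)): at (4,7), heading east
step 2 (move(1)): at (5,7), heading east
no 1-step plan works, so 2 is optimal.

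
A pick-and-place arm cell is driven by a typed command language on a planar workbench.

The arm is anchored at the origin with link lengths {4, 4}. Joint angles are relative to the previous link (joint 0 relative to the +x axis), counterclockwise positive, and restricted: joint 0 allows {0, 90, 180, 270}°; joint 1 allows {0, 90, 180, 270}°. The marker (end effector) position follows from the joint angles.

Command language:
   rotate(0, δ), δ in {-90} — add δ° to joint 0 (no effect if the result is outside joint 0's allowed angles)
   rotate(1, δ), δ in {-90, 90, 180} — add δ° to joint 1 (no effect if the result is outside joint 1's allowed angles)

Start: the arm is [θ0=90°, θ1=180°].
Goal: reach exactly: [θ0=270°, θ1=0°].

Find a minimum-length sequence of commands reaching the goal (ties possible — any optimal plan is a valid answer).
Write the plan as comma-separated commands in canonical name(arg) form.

start: [θ0=90°, θ1=180°]
1. rotate(0, -90) → [θ0=0°, θ1=180°]
2. rotate(0, -90) → [θ0=270°, θ1=180°]
3. rotate(1, 180) → [θ0=270°, θ1=0°]
no 2-step plan works, so 3 is optimal.

rotate(0, -90), rotate(0, -90), rotate(1, 180)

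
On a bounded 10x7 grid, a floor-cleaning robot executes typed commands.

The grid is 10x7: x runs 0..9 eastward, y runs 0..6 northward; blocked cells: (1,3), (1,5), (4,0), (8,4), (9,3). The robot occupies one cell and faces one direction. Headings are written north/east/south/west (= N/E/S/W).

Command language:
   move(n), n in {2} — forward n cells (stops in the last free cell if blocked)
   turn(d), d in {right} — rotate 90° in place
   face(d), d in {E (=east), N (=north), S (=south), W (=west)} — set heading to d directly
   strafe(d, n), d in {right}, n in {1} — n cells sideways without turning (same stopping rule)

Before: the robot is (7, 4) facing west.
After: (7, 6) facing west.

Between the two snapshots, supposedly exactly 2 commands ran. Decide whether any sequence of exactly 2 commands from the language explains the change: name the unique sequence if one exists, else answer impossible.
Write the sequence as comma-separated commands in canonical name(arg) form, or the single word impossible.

key: still facing W at the end — nothing in the sequence rotates
initial: (7, 4) facing west
1. strafe(right, 1) → (7, 5) facing west
2. strafe(right, 1) → (7, 6) facing west
no rival 2-sequence matches.

strafe(right, 1), strafe(right, 1)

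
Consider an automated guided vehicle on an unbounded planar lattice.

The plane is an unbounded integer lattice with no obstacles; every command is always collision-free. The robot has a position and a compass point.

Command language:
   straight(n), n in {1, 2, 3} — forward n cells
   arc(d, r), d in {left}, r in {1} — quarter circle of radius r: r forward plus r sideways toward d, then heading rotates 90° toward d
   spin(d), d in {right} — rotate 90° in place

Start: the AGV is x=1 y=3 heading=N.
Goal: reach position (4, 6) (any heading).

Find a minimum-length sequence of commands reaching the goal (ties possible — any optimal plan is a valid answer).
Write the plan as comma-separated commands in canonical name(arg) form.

initial: x=1 y=3 heading=N
1. straight(3) → x=1 y=6 heading=N
2. spin(right) → x=1 y=6 heading=E
3. straight(3) → x=4 y=6 heading=E
nothing shorter than 3 reaches the goal.

straight(3), spin(right), straight(3)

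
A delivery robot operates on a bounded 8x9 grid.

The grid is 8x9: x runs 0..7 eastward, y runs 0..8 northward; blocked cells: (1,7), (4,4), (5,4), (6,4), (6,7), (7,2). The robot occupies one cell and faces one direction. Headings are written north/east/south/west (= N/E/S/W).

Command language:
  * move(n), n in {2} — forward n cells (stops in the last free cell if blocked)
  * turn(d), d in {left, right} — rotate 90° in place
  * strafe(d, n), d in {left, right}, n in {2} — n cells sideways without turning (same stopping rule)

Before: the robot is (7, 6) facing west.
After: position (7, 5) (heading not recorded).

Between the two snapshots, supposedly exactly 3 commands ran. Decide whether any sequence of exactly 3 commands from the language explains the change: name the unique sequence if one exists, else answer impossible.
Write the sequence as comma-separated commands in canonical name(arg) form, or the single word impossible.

strafe(left, 2), strafe(left, 2), strafe(right, 2)

key: the second strafe(left, 2) is stopped early by the blocked cell at (7,2)
start: (7, 6) facing west
[1] after strafe(left, 2): (7, 4) facing west
[2] after strafe(left, 2): (7, 3) facing west
[3] after strafe(right, 2): (7, 5) facing west
no other 3-command option fits: unique.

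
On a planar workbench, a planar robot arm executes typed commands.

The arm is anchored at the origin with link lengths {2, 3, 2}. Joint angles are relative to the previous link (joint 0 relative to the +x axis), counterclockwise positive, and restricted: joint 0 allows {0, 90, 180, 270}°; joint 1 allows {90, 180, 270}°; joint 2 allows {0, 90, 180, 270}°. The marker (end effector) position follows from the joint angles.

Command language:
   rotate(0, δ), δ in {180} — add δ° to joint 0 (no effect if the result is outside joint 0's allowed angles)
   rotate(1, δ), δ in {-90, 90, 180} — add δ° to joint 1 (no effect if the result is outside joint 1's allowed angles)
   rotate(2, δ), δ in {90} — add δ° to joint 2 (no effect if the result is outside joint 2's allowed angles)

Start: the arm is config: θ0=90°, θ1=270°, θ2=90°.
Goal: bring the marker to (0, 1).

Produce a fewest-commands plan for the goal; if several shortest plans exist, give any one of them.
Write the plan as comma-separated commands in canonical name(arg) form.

rotate(1, -90), rotate(2, 90)

from: config: θ0=90°, θ1=270°, θ2=90°
t=1 rotate(1, -90) ⇒ config: θ0=90°, θ1=180°, θ2=90°
t=2 rotate(2, 90) ⇒ config: θ0=90°, θ1=180°, θ2=180°
no 1-step plan works, so 2 is optimal.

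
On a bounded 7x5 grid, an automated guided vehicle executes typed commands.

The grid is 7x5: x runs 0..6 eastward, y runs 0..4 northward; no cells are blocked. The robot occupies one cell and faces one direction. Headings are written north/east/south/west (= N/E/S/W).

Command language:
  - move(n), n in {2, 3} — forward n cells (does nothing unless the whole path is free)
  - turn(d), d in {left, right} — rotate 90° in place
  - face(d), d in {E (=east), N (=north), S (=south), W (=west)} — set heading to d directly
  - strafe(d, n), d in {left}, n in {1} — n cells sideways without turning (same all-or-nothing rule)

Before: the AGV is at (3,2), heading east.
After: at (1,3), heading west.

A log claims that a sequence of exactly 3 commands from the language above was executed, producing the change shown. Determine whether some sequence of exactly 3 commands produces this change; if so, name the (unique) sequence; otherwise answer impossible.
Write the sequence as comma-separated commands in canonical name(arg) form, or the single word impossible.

strafe(left, 1), face(W), move(2)

key: order matters: swapping strafe(left, 1) and move(2) lands elsewhere
start: at (3,2), heading east
step 1 (strafe(left, 1)): at (3,3), heading east
step 2 (face(W)): at (3,3), heading west
step 3 (move(2)): at (1,3), heading west
no rival 3-sequence matches.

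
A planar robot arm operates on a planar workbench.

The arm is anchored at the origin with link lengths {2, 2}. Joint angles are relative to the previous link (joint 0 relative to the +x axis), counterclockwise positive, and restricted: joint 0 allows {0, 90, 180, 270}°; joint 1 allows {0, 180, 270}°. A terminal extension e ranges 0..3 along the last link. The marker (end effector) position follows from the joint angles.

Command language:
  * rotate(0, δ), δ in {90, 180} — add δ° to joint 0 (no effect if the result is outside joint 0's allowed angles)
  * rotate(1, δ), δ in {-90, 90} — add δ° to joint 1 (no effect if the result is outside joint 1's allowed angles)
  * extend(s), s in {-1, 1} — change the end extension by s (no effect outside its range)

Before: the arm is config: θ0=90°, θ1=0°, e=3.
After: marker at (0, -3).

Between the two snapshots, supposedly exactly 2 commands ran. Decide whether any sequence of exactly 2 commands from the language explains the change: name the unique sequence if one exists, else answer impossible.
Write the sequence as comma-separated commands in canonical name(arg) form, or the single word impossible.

t0: config: θ0=90°, θ1=0°, e=3
[1] after rotate(1, -90): config: θ0=90°, θ1=270°, e=3
[2] after rotate(1, -90): config: θ0=90°, θ1=180°, e=3
all 36 alternatives checked — unique.

rotate(1, -90), rotate(1, -90)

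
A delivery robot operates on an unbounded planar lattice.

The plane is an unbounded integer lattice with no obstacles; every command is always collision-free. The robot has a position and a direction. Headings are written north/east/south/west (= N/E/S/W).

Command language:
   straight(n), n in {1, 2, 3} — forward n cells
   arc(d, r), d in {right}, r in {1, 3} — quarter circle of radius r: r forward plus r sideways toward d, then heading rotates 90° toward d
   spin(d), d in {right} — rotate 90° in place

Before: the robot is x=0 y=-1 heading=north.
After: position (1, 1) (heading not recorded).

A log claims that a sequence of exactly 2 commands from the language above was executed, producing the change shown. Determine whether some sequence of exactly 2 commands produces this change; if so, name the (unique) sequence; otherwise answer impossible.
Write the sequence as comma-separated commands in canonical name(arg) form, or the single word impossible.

key: running arc(right, 1) before straight(1) would end elsewhere — order is forced
from: x=0 y=-1 heading=north
1. straight(1) → x=0 y=0 heading=north
2. arc(right, 1) → x=1 y=1 heading=east
uniquely the one of 36 2-step routes that fits.

straight(1), arc(right, 1)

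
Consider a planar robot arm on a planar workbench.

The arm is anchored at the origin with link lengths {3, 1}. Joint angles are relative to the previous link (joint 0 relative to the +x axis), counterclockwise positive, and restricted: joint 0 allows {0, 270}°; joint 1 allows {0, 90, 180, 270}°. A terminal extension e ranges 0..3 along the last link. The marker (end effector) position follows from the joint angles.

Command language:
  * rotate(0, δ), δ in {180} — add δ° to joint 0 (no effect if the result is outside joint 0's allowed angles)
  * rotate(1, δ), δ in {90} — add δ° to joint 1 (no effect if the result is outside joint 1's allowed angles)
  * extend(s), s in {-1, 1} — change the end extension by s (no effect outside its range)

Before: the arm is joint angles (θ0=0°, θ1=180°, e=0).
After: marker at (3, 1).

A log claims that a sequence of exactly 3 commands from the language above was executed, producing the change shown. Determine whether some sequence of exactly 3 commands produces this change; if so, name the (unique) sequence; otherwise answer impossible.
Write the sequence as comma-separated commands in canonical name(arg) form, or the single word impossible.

rotate(1, 90), rotate(1, 90), rotate(1, 90)

t0: joint angles (θ0=0°, θ1=180°, e=0)
t=1 rotate(1, 90) ⇒ joint angles (θ0=0°, θ1=270°, e=0)
t=2 rotate(1, 90) ⇒ joint angles (θ0=0°, θ1=0°, e=0)
t=3 rotate(1, 90) ⇒ joint angles (θ0=0°, θ1=90°, e=0)
no other 3-command option fits: unique.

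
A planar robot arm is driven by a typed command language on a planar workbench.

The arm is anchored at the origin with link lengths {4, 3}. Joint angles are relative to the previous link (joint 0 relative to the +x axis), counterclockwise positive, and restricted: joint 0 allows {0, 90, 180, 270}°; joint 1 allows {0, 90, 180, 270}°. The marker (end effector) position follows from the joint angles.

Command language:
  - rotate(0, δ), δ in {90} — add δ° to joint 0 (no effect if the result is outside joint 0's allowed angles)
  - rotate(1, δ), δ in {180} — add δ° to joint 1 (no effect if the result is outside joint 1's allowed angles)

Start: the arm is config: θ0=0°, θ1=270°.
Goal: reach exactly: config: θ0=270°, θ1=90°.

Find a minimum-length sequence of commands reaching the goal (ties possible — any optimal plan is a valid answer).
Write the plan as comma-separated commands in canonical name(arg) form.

begin: config: θ0=0°, θ1=270°
t=1 rotate(1, 180) ⇒ config: θ0=0°, θ1=90°
t=2 rotate(0, 90) ⇒ config: θ0=90°, θ1=90°
t=3 rotate(0, 90) ⇒ config: θ0=180°, θ1=90°
t=4 rotate(0, 90) ⇒ config: θ0=270°, θ1=90°
shorter routes all fall short; 4 is best.

rotate(1, 180), rotate(0, 90), rotate(0, 90), rotate(0, 90)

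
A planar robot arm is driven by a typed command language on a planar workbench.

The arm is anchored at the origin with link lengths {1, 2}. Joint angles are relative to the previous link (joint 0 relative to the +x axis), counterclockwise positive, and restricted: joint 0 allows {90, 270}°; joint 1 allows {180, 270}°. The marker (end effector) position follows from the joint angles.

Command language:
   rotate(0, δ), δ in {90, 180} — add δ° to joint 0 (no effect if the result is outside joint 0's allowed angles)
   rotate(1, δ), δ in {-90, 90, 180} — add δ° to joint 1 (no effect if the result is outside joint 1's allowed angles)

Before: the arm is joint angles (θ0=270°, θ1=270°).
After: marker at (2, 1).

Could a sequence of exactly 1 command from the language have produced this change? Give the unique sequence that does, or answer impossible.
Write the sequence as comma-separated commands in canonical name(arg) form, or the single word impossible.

rotate(0, 180)

initial: joint angles (θ0=270°, θ1=270°)
[1] after rotate(0, 180): joint angles (θ0=90°, θ1=270°)
uniquely the one of 5 1-step routes that fits.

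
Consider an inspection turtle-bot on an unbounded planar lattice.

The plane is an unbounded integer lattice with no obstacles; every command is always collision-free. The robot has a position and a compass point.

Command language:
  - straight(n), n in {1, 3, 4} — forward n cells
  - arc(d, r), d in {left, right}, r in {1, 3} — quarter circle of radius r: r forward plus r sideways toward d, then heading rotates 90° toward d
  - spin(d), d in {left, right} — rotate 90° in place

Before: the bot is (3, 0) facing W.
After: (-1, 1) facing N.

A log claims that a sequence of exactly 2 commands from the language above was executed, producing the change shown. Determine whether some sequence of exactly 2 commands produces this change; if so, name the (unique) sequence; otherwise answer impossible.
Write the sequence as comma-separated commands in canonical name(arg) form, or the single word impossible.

straight(3), arc(right, 1)

key: order matters: swapping straight(3) and arc(right, 1) lands elsewhere
t0: (3, 0) facing W
step 1 (straight(3)): (0, 0) facing W
step 2 (arc(right, 1)): (-1, 1) facing N
no other 2-command option fits: unique.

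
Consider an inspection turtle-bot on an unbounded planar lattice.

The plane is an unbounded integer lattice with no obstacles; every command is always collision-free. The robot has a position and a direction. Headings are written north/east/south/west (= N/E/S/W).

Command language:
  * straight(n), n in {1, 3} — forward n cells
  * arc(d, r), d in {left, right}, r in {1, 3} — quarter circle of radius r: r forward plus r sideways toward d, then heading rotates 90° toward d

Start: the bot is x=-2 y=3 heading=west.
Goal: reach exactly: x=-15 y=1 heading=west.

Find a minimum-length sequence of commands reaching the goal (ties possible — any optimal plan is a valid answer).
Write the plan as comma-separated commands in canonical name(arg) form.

start: x=-2 y=3 heading=west
[1] after straight(3): x=-5 y=3 heading=west
[2] after arc(right, 1): x=-6 y=4 heading=north
[3] after arc(left, 3): x=-9 y=7 heading=west
[4] after arc(left, 3): x=-12 y=4 heading=south
[5] after arc(right, 3): x=-15 y=1 heading=west
shorter routes all fall short; 5 is best.

straight(3), arc(right, 1), arc(left, 3), arc(left, 3), arc(right, 3)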